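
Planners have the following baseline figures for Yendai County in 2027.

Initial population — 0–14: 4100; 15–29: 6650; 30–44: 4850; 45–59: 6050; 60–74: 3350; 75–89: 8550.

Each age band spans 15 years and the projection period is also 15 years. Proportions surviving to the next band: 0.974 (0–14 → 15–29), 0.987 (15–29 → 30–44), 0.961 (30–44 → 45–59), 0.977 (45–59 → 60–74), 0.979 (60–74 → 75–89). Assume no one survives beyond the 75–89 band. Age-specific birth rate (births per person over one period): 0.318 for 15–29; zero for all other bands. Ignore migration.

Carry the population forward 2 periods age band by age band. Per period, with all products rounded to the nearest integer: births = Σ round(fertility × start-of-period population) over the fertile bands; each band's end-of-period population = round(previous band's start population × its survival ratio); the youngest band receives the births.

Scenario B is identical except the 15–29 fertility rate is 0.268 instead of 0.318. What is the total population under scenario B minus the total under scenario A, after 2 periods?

-524

Call the groups 1 to 6, youngest first.
Period 1.
Births: 6650 × 0.318 = 2115
Group 2: 4100 × 0.974 = 3993
Group 3: 6650 × 0.987 = 6564
Group 4: 4850 × 0.961 = 4661
Group 5: 6050 × 0.977 = 5911
Group 6: 3350 × 0.979 = 3280
Population now: 0–14=2115, 15–29=3993, 30–44=6564, 45–59=4661, 60–74=5911, 75–89=3280
Period 2.
Births: 3993 × 0.318 = 1270
Group 2: 2115 × 0.974 = 2060
Group 3: 3993 × 0.987 = 3941
Group 4: 6564 × 0.961 = 6308
Group 5: 4661 × 0.977 = 4554
Group 6: 5911 × 0.979 = 5787
Population now: 0–14=1270, 15–29=2060, 30–44=3941, 45–59=6308, 60–74=4554, 75–89=5787
Scenario A total after 2 periods: 23920
Scenario B projection —
Period 1.
Births: 6650 × 0.268 = 1782
Group 2: 4100 × 0.974 = 3993
Group 3: 6650 × 0.987 = 6564
Group 4: 4850 × 0.961 = 4661
Group 5: 6050 × 0.977 = 5911
Group 6: 3350 × 0.979 = 3280
Population now: 0–14=1782, 15–29=3993, 30–44=6564, 45–59=4661, 60–74=5911, 75–89=3280
Period 2.
Births: 3993 × 0.268 = 1070
Group 2: 1782 × 0.974 = 1736
Group 3: 3993 × 0.987 = 3941
Group 4: 6564 × 0.961 = 6308
Group 5: 4661 × 0.977 = 4554
Group 6: 5911 × 0.979 = 5787
Population now: 0–14=1070, 15–29=1736, 30–44=3941, 45–59=6308, 60–74=4554, 75–89=5787
Scenario B total after 2 periods: 23396
Difference B − A = 23396 − 23920 = -524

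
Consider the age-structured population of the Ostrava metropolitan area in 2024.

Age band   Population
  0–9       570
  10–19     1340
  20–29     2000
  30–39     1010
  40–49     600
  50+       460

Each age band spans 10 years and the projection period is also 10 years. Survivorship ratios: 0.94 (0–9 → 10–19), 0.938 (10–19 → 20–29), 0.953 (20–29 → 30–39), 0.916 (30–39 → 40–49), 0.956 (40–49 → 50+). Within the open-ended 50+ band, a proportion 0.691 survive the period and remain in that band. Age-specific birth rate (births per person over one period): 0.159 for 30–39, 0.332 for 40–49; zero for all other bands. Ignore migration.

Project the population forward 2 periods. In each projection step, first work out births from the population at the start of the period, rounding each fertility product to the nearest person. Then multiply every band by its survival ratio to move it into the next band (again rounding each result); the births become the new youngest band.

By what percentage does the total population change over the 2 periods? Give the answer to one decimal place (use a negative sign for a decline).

-1.4

[period 1]
Births: 1010 × 0.159 = 161  |  600 × 0.332 = 199 → total 360
10–19: 570 × 0.94 = 536
20–29: 1340 × 0.938 = 1257
30–39: 2000 × 0.953 = 1906
40–49: 1010 × 0.916 = 925
50+: 600 × 0.956 + 460 × 0.691 = 574 + 318 = 892
Population now: 0–9=360, 10–19=536, 20–29=1257, 30–39=1906, 40–49=925, 50+=892
[period 2]
Births: 1906 × 0.159 = 303  |  925 × 0.332 = 307 → total 610
10–19: 360 × 0.94 = 338
20–29: 536 × 0.938 = 503
30–39: 1257 × 0.953 = 1198
40–49: 1906 × 0.916 = 1746
50+: 925 × 0.956 + 892 × 0.691 = 884 + 616 = 1500
Population now: 0–9=610, 10–19=338, 20–29=503, 30–39=1198, 40–49=1746, 50+=1500
Total: 5980 → 5895; change = -85; percentage change = -1.4%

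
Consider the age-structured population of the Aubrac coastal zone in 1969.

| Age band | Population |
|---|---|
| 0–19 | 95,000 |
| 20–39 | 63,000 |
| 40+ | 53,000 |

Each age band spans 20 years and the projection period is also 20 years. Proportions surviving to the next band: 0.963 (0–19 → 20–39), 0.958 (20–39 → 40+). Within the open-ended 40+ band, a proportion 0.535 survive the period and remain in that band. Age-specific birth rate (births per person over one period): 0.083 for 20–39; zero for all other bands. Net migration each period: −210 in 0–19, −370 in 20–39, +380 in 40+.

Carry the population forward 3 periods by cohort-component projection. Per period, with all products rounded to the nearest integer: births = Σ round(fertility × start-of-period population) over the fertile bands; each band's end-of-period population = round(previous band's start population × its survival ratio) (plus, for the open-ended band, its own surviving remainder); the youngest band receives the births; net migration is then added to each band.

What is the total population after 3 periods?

[period 1]
Births: 63000 * 0.083 = 5229
20–39: 95000 * 0.963 = 91485
40+: 63000 * 0.958 + 53000 * 0.535 = 60354 + 28355 = 88709
Net migration: 0–19 − 210 → 5019; 20–39 − 370 → 91115; 40+ + 380 → 89089
Giving 5019 / 91115 / 89089.
[period 2]
Births: 91115 * 0.083 = 7563
20–39: 5019 * 0.963 = 4833
40+: 91115 * 0.958 + 89089 * 0.535 = 87288 + 47663 = 134951
Net migration: 0–19 − 210 → 7353; 20–39 − 370 → 4463; 40+ + 380 → 135331
Giving 7353 / 4463 / 135331.
[period 3]
Births: 4463 * 0.083 = 370
20–39: 7353 * 0.963 = 7081
40+: 4463 * 0.958 + 135331 * 0.535 = 4276 + 72402 = 76678
Net migration: 0–19 − 210 → 160; 20–39 − 370 → 6711; 40+ + 380 → 77058
Giving 160 / 6711 / 77058.
Total after period 3: 160 + 6711 + 77058 = 83929

83929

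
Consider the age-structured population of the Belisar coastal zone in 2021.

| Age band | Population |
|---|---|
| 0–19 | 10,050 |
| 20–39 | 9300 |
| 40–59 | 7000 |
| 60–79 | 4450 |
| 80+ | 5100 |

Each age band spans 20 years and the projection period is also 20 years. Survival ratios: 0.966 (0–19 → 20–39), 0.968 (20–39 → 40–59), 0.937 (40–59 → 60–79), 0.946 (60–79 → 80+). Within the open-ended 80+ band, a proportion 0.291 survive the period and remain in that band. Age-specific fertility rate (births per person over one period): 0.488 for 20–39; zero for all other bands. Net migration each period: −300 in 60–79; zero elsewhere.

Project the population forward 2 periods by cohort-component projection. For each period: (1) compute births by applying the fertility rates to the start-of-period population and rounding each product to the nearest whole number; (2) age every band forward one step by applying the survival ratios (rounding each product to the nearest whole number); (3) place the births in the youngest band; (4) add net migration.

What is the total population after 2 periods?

Let band 1 be 0–19 through band 5 = 80+.
Period 1:
Births: 9300 × 0.488 = 4538
Band 2: 10050 × 0.966 = 9708
Band 3: 9300 × 0.968 = 9002
Band 4: 7000 × 0.937 = 6559
Band 5: 4450 × 0.946 + 5100 × 0.291 = 4210 + 1484 = 5694
Net migration: Band 4 − 300 → 6259
Population now: 0–19=4538, 20–39=9708, 40–59=9002, 60–79=6259, 80+=5694
Period 2:
Births: 9708 × 0.488 = 4738
Band 2: 4538 × 0.966 = 4384
Band 3: 9708 × 0.968 = 9397
Band 4: 9002 × 0.937 = 8435
Band 5: 6259 × 0.946 + 5694 × 0.291 = 5921 + 1657 = 7578
Net migration: Band 4 − 300 → 8135
Population now: 0–19=4738, 20–39=4384, 40–59=9397, 60–79=8135, 80+=7578
Total after period 2: 4738 + 4384 + 9397 + 8135 + 7578 = 34232

34232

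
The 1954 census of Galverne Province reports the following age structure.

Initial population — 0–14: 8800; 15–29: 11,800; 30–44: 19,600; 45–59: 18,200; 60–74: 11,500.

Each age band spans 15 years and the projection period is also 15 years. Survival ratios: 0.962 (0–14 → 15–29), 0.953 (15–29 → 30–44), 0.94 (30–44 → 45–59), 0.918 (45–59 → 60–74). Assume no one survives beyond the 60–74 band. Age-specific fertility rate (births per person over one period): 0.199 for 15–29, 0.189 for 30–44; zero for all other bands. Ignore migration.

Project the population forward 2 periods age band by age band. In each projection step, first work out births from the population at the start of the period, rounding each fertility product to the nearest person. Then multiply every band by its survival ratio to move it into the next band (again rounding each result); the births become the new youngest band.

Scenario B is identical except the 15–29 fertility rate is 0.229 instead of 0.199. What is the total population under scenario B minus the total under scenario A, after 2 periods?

595

Let band 1 be 0–14 through band 5 = 60–74.
— Period 1 —
Births: 11800 × 0.199 = 2348, 19600 × 0.189 = 3704 → total 6052
Band 2: 8800 × 0.962 = 8466
Band 3: 11800 × 0.953 = 11245
Band 4: 19600 × 0.94 = 18424
Band 5: 18200 × 0.918 = 16708
Giving 6052 / 8466 / 11245 / 18424 / 16708.
— Period 2 —
Births: 8466 × 0.199 = 1685, 11245 × 0.189 = 2125 → total 3810
Band 2: 6052 × 0.962 = 5822
Band 3: 8466 × 0.953 = 8068
Band 4: 11245 × 0.94 = 10570
Band 5: 18424 × 0.918 = 16913
Giving 3810 / 5822 / 8068 / 10570 / 16913.
Scenario A total after 2 periods: 45183
Scenario B projection —
— Period 1 —
Births: 11800 × 0.229 = 2702, 19600 × 0.189 = 3704 → total 6406
Band 2: 8800 × 0.962 = 8466
Band 3: 11800 × 0.953 = 11245
Band 4: 19600 × 0.94 = 18424
Band 5: 18200 × 0.918 = 16708
Giving 6406 / 8466 / 11245 / 18424 / 16708.
— Period 2 —
Births: 8466 × 0.229 = 1939, 11245 × 0.189 = 2125 → total 4064
Band 2: 6406 × 0.962 = 6163
Band 3: 8466 × 0.953 = 8068
Band 4: 11245 × 0.94 = 10570
Band 5: 18424 × 0.918 = 16913
Giving 4064 / 6163 / 8068 / 10570 / 16913.
Scenario B total after 2 periods: 45778
Difference B − A = 45778 − 45183 = 595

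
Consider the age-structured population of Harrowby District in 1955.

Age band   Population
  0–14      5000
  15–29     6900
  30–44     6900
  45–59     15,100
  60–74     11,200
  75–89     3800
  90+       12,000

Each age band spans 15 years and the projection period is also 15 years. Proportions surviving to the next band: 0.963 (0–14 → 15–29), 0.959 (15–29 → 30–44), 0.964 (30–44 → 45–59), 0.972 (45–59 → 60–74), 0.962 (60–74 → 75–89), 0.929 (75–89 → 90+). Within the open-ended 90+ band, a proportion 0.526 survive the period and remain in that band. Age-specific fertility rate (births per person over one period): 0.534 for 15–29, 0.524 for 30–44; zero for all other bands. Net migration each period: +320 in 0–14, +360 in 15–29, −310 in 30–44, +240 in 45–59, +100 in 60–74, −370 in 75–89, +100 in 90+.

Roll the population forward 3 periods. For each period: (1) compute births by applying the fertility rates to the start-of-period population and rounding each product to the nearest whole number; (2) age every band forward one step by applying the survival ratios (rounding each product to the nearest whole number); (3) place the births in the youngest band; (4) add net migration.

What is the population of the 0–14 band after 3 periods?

6869

Call the groups 1 to 7, youngest first.
[period 1]
Births: 6900 * 0.534 = 3685  |  6900 * 0.524 = 3616 — total 7301
Group 2: 5000 * 0.963 = 4815
Group 3: 6900 * 0.959 = 6617
Group 4: 6900 * 0.964 = 6652
Group 5: 15100 * 0.972 = 14677
Group 6: 11200 * 0.962 = 10774
Group 7: 3800 * 0.929 + 12000 * 0.526 = 3530 + 6312 = 9842
Net migration: Group 1 + 320 → 7621; Group 2 + 360 → 5175; Group 3 − 310 → 6307; Group 4 + 240 → 6892; Group 5 + 100 → 14777; Group 6 − 370 → 10404; Group 7 + 100 → 9942
Giving 7621 / 5175 / 6307 / 6892 / 14777 / 10404 / 9942.
[period 2]
Births: 5175 * 0.534 = 2763  |  6307 * 0.524 = 3305 — total 6068
Group 2: 7621 * 0.963 = 7339
Group 3: 5175 * 0.959 = 4963
Group 4: 6307 * 0.964 = 6080
Group 5: 6892 * 0.972 = 6699
Group 6: 14777 * 0.962 = 14215
Group 7: 10404 * 0.929 + 9942 * 0.526 = 9665 + 5229 = 14894
Net migration: Group 1 + 320 → 6388; Group 2 + 360 → 7699; Group 3 − 310 → 4653; Group 4 + 240 → 6320; Group 5 + 100 → 6799; Group 6 − 370 → 13845; Group 7 + 100 → 14994
Giving 6388 / 7699 / 4653 / 6320 / 6799 / 13845 / 14994.
[period 3]
Births: 7699 * 0.534 = 4111  |  4653 * 0.524 = 2438 — total 6549
Group 2: 6388 * 0.963 = 6152
Group 3: 7699 * 0.959 = 7383
Group 4: 4653 * 0.964 = 4485
Group 5: 6320 * 0.972 = 6143
Group 6: 6799 * 0.962 = 6541
Group 7: 13845 * 0.929 + 14994 * 0.526 = 12862 + 7887 = 20749
Net migration: Group 1 + 320 → 6869; Group 2 + 360 → 6512; Group 3 − 310 → 7073; Group 4 + 240 → 4725; Group 5 + 100 → 6243; Group 6 − 370 → 6171; Group 7 + 100 → 20849
Giving 6869 / 6512 / 7073 / 4725 / 6243 / 6171 / 20849.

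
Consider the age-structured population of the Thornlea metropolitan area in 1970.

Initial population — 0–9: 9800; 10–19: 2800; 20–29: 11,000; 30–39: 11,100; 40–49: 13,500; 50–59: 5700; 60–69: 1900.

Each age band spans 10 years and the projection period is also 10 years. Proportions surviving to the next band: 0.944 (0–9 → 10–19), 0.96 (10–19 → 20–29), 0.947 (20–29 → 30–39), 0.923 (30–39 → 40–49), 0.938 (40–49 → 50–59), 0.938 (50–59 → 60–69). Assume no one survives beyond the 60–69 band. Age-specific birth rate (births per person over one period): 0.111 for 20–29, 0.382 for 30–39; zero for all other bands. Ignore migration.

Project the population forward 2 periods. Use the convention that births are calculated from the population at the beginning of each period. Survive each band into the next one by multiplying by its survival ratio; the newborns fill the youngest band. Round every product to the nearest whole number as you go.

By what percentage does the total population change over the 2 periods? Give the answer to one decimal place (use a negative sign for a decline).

-6.9

Period 1.
Births: 11000 * 0.111 = 1221  |  11100 * 0.382 = 4240 → total 5461
10–19: 9800 * 0.944 = 9251
20–29: 2800 * 0.96 = 2688
30–39: 11000 * 0.947 = 10417
40–49: 11100 * 0.923 = 10245
50–59: 13500 * 0.938 = 12663
60–69: 5700 * 0.938 = 5347
Giving 5461 / 9251 / 2688 / 10417 / 10245 / 12663 / 5347.
Period 2.
Births: 2688 * 0.111 = 298  |  10417 * 0.382 = 3979 → total 4277
10–19: 5461 * 0.944 = 5155
20–29: 9251 * 0.96 = 8881
30–39: 2688 * 0.947 = 2546
40–49: 10417 * 0.923 = 9615
50–59: 10245 * 0.938 = 9610
60–69: 12663 * 0.938 = 11878
Giving 4277 / 5155 / 8881 / 2546 / 9615 / 9610 / 11878.
Total: 55800 → 51962; change = -3838; percentage change = -6.9%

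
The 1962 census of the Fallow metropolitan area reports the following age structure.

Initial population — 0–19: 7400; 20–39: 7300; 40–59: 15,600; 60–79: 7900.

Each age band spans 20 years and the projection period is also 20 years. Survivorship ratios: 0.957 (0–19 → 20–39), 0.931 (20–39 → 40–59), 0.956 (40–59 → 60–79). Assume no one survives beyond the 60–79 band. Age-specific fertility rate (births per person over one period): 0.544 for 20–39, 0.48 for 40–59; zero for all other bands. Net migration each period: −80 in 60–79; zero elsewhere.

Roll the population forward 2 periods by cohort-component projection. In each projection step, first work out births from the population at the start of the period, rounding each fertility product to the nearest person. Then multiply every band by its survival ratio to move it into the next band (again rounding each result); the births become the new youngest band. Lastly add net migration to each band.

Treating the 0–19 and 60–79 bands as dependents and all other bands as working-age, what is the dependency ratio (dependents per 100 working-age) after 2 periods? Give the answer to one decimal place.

Numbering the groups 1..4 from youngest to oldest:
Period 1:
Births: 7300 × 0.544 = 3971  |  15600 × 0.48 = 7488 → total 11459
Group 2: 7400 × 0.957 = 7082
Group 3: 7300 × 0.931 = 6796
Group 4: 15600 × 0.956 = 14914
Net migration: Group 4 − 80 → 14834
Giving 11459 / 7082 / 6796 / 14834.
Period 2:
Births: 7082 × 0.544 = 3853  |  6796 × 0.48 = 3262 → total 7115
Group 2: 11459 × 0.957 = 10966
Group 3: 7082 × 0.931 = 6593
Group 4: 6796 × 0.956 = 6497
Net migration: Group 4 − 80 → 6417
Giving 7115 / 10966 / 6593 / 6417.
Dependents (band 0–19 + band 60–79) = 7115 + 6417 = 13532; working-age = 17559; ratio = 13532/17559 × 100 = 77.1

77.1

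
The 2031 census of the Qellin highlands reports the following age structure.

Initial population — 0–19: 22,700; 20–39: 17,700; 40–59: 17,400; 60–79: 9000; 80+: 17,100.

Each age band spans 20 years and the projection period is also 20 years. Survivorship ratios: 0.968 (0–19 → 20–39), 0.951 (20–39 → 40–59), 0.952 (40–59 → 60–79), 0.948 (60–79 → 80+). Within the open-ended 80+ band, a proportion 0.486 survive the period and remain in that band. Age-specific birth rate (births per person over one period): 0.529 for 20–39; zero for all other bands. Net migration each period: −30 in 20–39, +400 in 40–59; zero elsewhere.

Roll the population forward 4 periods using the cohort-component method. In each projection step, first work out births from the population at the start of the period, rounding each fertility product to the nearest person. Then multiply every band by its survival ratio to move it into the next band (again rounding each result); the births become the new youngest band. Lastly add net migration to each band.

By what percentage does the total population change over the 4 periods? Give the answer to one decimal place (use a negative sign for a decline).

After projecting period 1:
Births: 17700 * 0.529 = 9363
20–39: 22700 * 0.968 = 21974
40–59: 17700 * 0.951 = 16833
60–79: 17400 * 0.952 = 16565
80+: 9000 * 0.948 + 17100 * 0.486 = 8532 + 8311 = 16843
Net migration: 20–39 − 30 → 21944; 40–59 + 400 → 17233
End of period: [9363, 21944, 17233, 16565, 16843]
After projecting period 2:
Births: 21944 * 0.529 = 11608
20–39: 9363 * 0.968 = 9063
40–59: 21944 * 0.951 = 20869
60–79: 17233 * 0.952 = 16406
80+: 16565 * 0.948 + 16843 * 0.486 = 15704 + 8186 = 23890
Net migration: 20–39 − 30 → 9033; 40–59 + 400 → 21269
End of period: [11608, 9033, 21269, 16406, 23890]
After projecting period 3:
Births: 9033 * 0.529 = 4778
20–39: 11608 * 0.968 = 11237
40–59: 9033 * 0.951 = 8590
60–79: 21269 * 0.952 = 20248
80+: 16406 * 0.948 + 23890 * 0.486 = 15553 + 11611 = 27164
Net migration: 20–39 − 30 → 11207; 40–59 + 400 → 8990
End of period: [4778, 11207, 8990, 20248, 27164]
After projecting period 4:
Births: 11207 * 0.529 = 5929
20–39: 4778 * 0.968 = 4625
40–59: 11207 * 0.951 = 10658
60–79: 8990 * 0.952 = 8558
80+: 20248 * 0.948 + 27164 * 0.486 = 19195 + 13202 = 32397
Net migration: 20–39 − 30 → 4595; 40–59 + 400 → 11058
End of period: [5929, 4595, 11058, 8558, 32397]
Total: 83900 → 62537; change = -21363; percentage change = -25.5%

-25.5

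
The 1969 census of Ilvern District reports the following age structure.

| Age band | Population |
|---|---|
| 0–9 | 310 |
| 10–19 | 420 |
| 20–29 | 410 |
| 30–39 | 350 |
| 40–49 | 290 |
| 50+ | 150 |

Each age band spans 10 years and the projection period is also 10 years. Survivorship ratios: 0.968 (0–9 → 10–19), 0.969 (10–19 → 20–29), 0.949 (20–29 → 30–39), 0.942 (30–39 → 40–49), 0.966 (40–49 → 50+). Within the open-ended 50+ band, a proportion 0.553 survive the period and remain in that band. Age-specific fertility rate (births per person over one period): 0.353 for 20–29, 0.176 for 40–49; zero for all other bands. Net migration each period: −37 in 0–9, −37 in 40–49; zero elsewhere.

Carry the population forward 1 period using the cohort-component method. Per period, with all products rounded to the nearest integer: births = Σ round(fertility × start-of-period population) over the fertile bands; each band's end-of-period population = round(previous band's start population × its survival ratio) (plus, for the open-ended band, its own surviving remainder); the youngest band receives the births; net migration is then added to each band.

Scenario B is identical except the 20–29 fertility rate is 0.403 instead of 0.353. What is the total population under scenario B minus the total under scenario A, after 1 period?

20

Period 1.
Births: 410 * 0.353 = 145, 290 * 0.176 = 51 → total 196
10–19: 310 * 0.968 = 300
20–29: 420 * 0.969 = 407
30–39: 410 * 0.949 = 389
40–49: 350 * 0.942 = 330
50+: 290 * 0.966 + 150 * 0.553 = 280 + 83 = 363
Net migration: 0–9 − 37 → 159; 40–49 − 37 → 293
Giving 159 / 300 / 407 / 389 / 293 / 363.
Scenario A total after 1 period: 1911
Scenario B projection —
Period 1.
Births: 410 * 0.403 = 165, 290 * 0.176 = 51 → total 216
10–19: 310 * 0.968 = 300
20–29: 420 * 0.969 = 407
30–39: 410 * 0.949 = 389
40–49: 350 * 0.942 = 330
50+: 290 * 0.966 + 150 * 0.553 = 280 + 83 = 363
Net migration: 0–9 − 37 → 179; 40–49 − 37 → 293
Giving 179 / 300 / 407 / 389 / 293 / 363.
Scenario B total after 1 period: 1931
Difference B − A = 1931 − 1911 = 20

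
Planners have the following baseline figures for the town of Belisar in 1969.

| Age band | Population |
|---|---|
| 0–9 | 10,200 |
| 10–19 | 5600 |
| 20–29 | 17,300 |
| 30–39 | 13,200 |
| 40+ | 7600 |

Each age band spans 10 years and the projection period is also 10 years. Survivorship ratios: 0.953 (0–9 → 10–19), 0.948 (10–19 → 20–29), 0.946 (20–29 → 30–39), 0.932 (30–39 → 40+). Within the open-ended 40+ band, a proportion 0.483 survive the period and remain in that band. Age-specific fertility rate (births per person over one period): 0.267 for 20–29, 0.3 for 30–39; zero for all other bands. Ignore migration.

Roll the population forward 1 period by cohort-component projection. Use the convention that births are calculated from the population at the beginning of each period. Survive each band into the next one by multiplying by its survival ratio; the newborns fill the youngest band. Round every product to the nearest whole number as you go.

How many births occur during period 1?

8579

Numbering the bands 1..5 from youngest to oldest:
[period 1]
Births: 17300 × 0.267 = 4619  |  13200 × 0.3 = 3960 — total 8579
Band 2: 10200 × 0.953 = 9721
Band 3: 5600 × 0.948 = 5309
Band 4: 17300 × 0.946 = 16366
Band 5: 13200 × 0.932 + 7600 × 0.483 = 12302 + 3671 = 15973
End of period: [8579, 9721, 5309, 16366, 15973]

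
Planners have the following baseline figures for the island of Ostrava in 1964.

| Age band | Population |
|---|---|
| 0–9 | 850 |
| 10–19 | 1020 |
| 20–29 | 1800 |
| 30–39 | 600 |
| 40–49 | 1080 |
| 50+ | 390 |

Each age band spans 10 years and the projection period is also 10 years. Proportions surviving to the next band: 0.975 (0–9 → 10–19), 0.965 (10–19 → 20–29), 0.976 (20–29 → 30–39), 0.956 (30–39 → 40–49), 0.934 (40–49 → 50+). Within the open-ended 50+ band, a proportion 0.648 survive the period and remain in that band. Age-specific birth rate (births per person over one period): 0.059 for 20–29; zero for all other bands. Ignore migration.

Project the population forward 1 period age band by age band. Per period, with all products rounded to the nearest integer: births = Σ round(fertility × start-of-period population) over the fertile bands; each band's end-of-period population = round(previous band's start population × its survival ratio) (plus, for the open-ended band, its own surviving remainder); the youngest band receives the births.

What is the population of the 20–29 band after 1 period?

[period 1]
Births: 1800 * 0.059 = 106
10–19: 850 * 0.975 = 829
20–29: 1020 * 0.965 = 984
30–39: 1800 * 0.976 = 1757
40–49: 600 * 0.956 = 574
50+: 1080 * 0.934 + 390 * 0.648 = 1009 + 253 = 1262
End of period: [106, 829, 984, 1757, 574, 1262]

984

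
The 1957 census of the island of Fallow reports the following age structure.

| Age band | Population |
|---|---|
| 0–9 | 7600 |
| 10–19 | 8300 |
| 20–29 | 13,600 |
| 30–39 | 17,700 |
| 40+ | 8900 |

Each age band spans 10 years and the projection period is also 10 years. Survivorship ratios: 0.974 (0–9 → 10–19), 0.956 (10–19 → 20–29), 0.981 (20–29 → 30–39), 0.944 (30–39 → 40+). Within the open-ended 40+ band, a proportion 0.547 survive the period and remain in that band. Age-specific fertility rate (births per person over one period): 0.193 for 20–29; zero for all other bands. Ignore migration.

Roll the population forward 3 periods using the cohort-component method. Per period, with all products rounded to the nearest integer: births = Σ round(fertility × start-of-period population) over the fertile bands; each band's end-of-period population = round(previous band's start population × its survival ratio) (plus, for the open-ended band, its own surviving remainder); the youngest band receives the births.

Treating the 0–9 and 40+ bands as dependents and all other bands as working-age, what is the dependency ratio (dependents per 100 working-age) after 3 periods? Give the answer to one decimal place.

After projecting period 1:
Births: 13600 × 0.193 = 2625
10–19: 7600 × 0.974 = 7402
20–29: 8300 × 0.956 = 7935
30–39: 13600 × 0.981 = 13342
40+: 17700 × 0.944 + 8900 × 0.547 = 16709 + 4868 = 21577
Giving 2625 / 7402 / 7935 / 13342 / 21577.
After projecting period 2:
Births: 7935 × 0.193 = 1531
10–19: 2625 × 0.974 = 2557
20–29: 7402 × 0.956 = 7076
30–39: 7935 × 0.981 = 7784
40+: 13342 × 0.944 + 21577 × 0.547 = 12595 + 11803 = 24398
Giving 1531 / 2557 / 7076 / 7784 / 24398.
After projecting period 3:
Births: 7076 × 0.193 = 1366
10–19: 1531 × 0.974 = 1491
20–29: 2557 × 0.956 = 2444
30–39: 7076 × 0.981 = 6942
40+: 7784 × 0.944 + 24398 × 0.547 = 7348 + 13346 = 20694
Giving 1366 / 1491 / 2444 / 6942 / 20694.
Dependents (band 0–9 + band 40+) = 1366 + 20694 = 22060; working-age = 10877; ratio = 22060/10877 × 100 = 202.8

202.8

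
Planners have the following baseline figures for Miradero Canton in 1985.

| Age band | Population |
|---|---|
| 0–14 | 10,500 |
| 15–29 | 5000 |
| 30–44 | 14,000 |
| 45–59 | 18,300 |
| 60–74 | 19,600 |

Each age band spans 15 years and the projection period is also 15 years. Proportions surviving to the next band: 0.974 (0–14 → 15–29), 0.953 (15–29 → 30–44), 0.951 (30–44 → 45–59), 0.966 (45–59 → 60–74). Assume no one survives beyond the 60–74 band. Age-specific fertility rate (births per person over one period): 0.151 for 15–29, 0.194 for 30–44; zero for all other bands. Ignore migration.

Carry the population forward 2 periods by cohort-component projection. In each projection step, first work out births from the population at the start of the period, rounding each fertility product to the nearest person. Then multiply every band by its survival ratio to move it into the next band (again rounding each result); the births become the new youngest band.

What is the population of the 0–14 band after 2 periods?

2468

Period 1:
Births: 5000 * 0.151 = 755 ; 14000 * 0.194 = 2716 ⇒ total 3471
15–29: 10500 * 0.974 = 10227
30–44: 5000 * 0.953 = 4765
45–59: 14000 * 0.951 = 13314
60–74: 18300 * 0.966 = 17678
Giving 3471 / 10227 / 4765 / 13314 / 17678.
Period 2:
Births: 10227 * 0.151 = 1544 ; 4765 * 0.194 = 924 ⇒ total 2468
15–29: 3471 * 0.974 = 3381
30–44: 10227 * 0.953 = 9746
45–59: 4765 * 0.951 = 4532
60–74: 13314 * 0.966 = 12861
Giving 2468 / 3381 / 9746 / 4532 / 12861.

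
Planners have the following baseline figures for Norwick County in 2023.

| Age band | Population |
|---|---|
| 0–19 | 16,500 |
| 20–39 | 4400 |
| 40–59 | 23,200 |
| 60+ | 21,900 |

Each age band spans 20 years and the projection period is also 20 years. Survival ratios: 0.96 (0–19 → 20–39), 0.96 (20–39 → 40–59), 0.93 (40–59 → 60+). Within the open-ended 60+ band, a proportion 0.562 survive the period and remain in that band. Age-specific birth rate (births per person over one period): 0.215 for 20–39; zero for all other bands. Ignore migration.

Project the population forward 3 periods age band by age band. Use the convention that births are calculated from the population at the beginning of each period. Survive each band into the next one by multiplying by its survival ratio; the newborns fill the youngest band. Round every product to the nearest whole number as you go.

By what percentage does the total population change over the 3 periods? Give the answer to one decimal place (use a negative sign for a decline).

-52.4

Call the bands 1 to 4, youngest first.
— Period 1 —
Births: 4400 * 0.215 = 946
Band 2: 16500 * 0.96 = 15840
Band 3: 4400 * 0.96 = 4224
Band 4: 23200 * 0.93 + 21900 * 0.562 = 21576 + 12308 = 33884
End of period: [946, 15840, 4224, 33884]
— Period 2 —
Births: 15840 * 0.215 = 3406
Band 2: 946 * 0.96 = 908
Band 3: 15840 * 0.96 = 15206
Band 4: 4224 * 0.93 + 33884 * 0.562 = 3928 + 19043 = 22971
End of period: [3406, 908, 15206, 22971]
— Period 3 —
Births: 908 * 0.215 = 195
Band 2: 3406 * 0.96 = 3270
Band 3: 908 * 0.96 = 872
Band 4: 15206 * 0.93 + 22971 * 0.562 = 14142 + 12910 = 27052
End of period: [195, 3270, 872, 27052]
Total: 66000 → 31389; change = -34611; percentage change = -52.4%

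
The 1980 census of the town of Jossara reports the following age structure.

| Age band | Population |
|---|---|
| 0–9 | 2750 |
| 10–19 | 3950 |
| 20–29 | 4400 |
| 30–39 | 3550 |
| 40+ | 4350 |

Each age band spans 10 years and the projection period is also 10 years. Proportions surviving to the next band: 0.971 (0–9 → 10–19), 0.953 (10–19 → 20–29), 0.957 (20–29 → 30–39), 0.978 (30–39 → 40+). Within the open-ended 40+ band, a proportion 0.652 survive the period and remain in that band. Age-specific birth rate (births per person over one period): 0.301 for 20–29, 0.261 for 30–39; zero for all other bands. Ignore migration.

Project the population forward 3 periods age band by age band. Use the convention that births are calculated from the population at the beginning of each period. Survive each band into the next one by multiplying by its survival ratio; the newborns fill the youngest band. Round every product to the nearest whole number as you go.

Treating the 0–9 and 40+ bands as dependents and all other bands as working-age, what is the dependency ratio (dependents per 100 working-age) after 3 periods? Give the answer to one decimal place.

Period 1.
Births: 4400 × 0.301 = 1324 ; 3550 × 0.261 = 927 ⇒ total 2251
10–19: 2750 × 0.971 = 2670
20–29: 3950 × 0.953 = 3764
30–39: 4400 × 0.957 = 4211
40+: 3550 × 0.978 + 4350 × 0.652 = 3472 + 2836 = 6308
Population now: 0–9=2251, 10–19=2670, 20–29=3764, 30–39=4211, 40+=6308
Period 2.
Births: 3764 × 0.301 = 1133 ; 4211 × 0.261 = 1099 ⇒ total 2232
10–19: 2251 × 0.971 = 2186
20–29: 2670 × 0.953 = 2545
30–39: 3764 × 0.957 = 3602
40+: 4211 × 0.978 + 6308 × 0.652 = 4118 + 4113 = 8231
Population now: 0–9=2232, 10–19=2186, 20–29=2545, 30–39=3602, 40+=8231
Period 3.
Births: 2545 × 0.301 = 766 ; 3602 × 0.261 = 940 ⇒ total 1706
10–19: 2232 × 0.971 = 2167
20–29: 2186 × 0.953 = 2083
30–39: 2545 × 0.957 = 2436
40+: 3602 × 0.978 + 8231 × 0.652 = 3523 + 5367 = 8890
Population now: 0–9=1706, 10–19=2167, 20–29=2083, 30–39=2436, 40+=8890
Dependents (band 0–9 + band 40+) = 1706 + 8890 = 10596; working-age = 6686; ratio = 10596/6686 × 100 = 158.5

158.5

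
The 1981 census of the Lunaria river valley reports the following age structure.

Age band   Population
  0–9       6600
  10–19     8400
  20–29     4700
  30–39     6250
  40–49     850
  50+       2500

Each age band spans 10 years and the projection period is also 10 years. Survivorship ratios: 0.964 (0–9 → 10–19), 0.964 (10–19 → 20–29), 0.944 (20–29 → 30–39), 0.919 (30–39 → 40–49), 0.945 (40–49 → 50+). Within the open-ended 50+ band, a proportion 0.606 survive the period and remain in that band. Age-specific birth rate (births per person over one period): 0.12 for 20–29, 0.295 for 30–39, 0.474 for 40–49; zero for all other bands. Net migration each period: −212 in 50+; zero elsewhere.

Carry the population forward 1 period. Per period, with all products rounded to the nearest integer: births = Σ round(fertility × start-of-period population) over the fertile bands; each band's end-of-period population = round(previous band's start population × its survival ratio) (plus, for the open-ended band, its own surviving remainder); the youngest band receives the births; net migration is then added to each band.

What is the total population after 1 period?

29558

Period 1:
Births: 4700 × 0.12 = 564 ; 6250 × 0.295 = 1844 ; 850 × 0.474 = 403 → total 2811
10–19: 6600 × 0.964 = 6362
20–29: 8400 × 0.964 = 8098
30–39: 4700 × 0.944 = 4437
40–49: 6250 × 0.919 = 5744
50+: 850 × 0.945 + 2500 × 0.606 = 803 + 1515 = 2318
Net migration: 50+ − 212 → 2106
End of period: [2811, 6362, 8098, 4437, 5744, 2106]
Total after period 1: 2811 + 6362 + 8098 + 4437 + 5744 + 2106 = 29558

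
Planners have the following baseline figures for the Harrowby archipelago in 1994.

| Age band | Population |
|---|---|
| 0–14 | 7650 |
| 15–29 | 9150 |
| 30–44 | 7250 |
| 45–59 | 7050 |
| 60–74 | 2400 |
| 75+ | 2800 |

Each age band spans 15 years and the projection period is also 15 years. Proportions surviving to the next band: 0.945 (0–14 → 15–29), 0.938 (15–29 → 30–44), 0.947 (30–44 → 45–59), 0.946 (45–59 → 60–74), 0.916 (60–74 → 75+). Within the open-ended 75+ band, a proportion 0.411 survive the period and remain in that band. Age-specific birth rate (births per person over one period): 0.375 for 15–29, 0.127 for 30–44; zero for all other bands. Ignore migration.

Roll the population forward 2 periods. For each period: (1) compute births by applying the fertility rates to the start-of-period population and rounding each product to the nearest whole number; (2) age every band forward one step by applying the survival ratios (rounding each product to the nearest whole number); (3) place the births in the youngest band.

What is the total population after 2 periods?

36803

(Bands numbered youngest = 1 to oldest = 6.)
— Period 1 —
Births: 9150 × 0.375 = 3431, 7250 × 0.127 = 921 ⇒ total 4352
Band 2: 7650 × 0.945 = 7229
Band 3: 9150 × 0.938 = 8583
Band 4: 7250 × 0.947 = 6866
Band 5: 7050 × 0.946 = 6669
Band 6: 2400 × 0.916 + 2800 × 0.411 = 2198 + 1151 = 3349
Population now: 0–14=4352, 15–29=7229, 30–44=8583, 45–59=6866, 60–74=6669, 75+=3349
— Period 2 —
Births: 7229 × 0.375 = 2711, 8583 × 0.127 = 1090 ⇒ total 3801
Band 2: 4352 × 0.945 = 4113
Band 3: 7229 × 0.938 = 6781
Band 4: 8583 × 0.947 = 8128
Band 5: 6866 × 0.946 = 6495
Band 6: 6669 × 0.916 + 3349 × 0.411 = 6109 + 1376 = 7485
Population now: 0–14=3801, 15–29=4113, 30–44=6781, 45–59=8128, 60–74=6495, 75+=7485
Total after period 2: 3801 + 4113 + 6781 + 8128 + 6495 + 7485 = 36803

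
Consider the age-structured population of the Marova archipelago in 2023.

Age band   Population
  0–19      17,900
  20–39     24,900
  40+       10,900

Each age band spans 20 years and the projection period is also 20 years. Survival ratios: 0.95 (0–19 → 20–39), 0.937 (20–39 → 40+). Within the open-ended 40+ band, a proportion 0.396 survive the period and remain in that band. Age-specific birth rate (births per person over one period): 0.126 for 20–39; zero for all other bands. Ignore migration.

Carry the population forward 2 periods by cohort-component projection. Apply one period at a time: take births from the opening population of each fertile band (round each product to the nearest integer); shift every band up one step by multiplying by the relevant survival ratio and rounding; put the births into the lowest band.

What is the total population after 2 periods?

32005

— Period 1 —
Births: 24900 × 0.126 = 3137
20–39: 17900 × 0.95 = 17005
40+: 24900 × 0.937 + 10900 × 0.396 = 23331 + 4316 = 27647
→ [3137, 17005, 27647]
— Period 2 —
Births: 17005 × 0.126 = 2143
20–39: 3137 × 0.95 = 2980
40+: 17005 × 0.937 + 27647 × 0.396 = 15934 + 10948 = 26882
→ [2143, 2980, 26882]
Total after period 2: 2143 + 2980 + 26882 = 32005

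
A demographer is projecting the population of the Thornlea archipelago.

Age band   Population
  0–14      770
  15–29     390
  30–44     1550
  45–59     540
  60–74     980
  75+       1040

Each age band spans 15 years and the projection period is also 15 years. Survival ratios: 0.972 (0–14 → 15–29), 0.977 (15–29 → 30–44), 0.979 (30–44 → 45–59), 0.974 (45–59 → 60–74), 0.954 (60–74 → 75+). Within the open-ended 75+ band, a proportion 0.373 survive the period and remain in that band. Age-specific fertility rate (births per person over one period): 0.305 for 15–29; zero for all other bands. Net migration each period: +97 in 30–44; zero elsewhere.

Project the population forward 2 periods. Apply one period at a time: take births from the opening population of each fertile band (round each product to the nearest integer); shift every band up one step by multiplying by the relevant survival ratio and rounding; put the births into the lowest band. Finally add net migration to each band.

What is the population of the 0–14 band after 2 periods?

Let group 1 be 0–14 through group 6 = 75+.
Period 1.
Births: 390 × 0.305 = 119
Group 2: 770 × 0.972 = 748
Group 3: 390 × 0.977 = 381
Group 4: 1550 × 0.979 = 1517
Group 5: 540 × 0.974 = 526
Group 6: 980 × 0.954 + 1040 × 0.373 = 935 + 388 = 1323
Net migration: Group 3 + 97 → 478
Population now: 0–14=119, 15–29=748, 30–44=478, 45–59=1517, 60–74=526, 75+=1323
Period 2.
Births: 748 × 0.305 = 228
Group 2: 119 × 0.972 = 116
Group 3: 748 × 0.977 = 731
Group 4: 478 × 0.979 = 468
Group 5: 1517 × 0.974 = 1478
Group 6: 526 × 0.954 + 1323 × 0.373 = 502 + 493 = 995
Net migration: Group 3 + 97 → 828
Population now: 0–14=228, 15–29=116, 30–44=828, 45–59=468, 60–74=1478, 75+=995

228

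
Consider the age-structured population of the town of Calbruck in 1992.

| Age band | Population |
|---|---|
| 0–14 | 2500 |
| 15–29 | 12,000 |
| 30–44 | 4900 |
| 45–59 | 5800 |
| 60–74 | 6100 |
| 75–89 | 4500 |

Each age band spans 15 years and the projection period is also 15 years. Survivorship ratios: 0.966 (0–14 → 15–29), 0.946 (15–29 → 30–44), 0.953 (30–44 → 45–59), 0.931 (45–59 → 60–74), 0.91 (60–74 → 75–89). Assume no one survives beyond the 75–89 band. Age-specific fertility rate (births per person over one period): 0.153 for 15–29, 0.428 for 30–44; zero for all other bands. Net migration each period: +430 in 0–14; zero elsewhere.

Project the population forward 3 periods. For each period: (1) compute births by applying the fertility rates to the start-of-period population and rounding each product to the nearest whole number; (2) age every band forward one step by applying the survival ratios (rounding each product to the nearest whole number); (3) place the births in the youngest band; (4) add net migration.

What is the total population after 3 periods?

[period 1]
Births: 12000 * 0.153 = 1836 ; 4900 * 0.428 = 2097 ⇒ total 3933
15–29: 2500 * 0.966 = 2415
30–44: 12000 * 0.946 = 11352
45–59: 4900 * 0.953 = 4670
60–74: 5800 * 0.931 = 5400
75–89: 6100 * 0.91 = 5551
Net migration: 0–14 + 430 → 4363
End of period: [4363, 2415, 11352, 4670, 5400, 5551]
[period 2]
Births: 2415 * 0.153 = 369 ; 11352 * 0.428 = 4859 ⇒ total 5228
15–29: 4363 * 0.966 = 4215
30–44: 2415 * 0.946 = 2285
45–59: 11352 * 0.953 = 10818
60–74: 4670 * 0.931 = 4348
75–89: 5400 * 0.91 = 4914
Net migration: 0–14 + 430 → 5658
End of period: [5658, 4215, 2285, 10818, 4348, 4914]
[period 3]
Births: 4215 * 0.153 = 645 ; 2285 * 0.428 = 978 ⇒ total 1623
15–29: 5658 * 0.966 = 5466
30–44: 4215 * 0.946 = 3987
45–59: 2285 * 0.953 = 2178
60–74: 10818 * 0.931 = 10072
75–89: 4348 * 0.91 = 3957
Net migration: 0–14 + 430 → 2053
End of period: [2053, 5466, 3987, 2178, 10072, 3957]
Total after period 3: 2053 + 5466 + 3987 + 2178 + 10072 + 3957 = 27713

27713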